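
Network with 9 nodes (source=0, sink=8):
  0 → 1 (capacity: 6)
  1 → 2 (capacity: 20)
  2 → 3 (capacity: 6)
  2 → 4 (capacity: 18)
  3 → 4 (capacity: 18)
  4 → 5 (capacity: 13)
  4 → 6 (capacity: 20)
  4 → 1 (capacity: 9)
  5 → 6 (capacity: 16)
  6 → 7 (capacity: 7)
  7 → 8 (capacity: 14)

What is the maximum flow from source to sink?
Maximum flow = 6

Max flow: 6

Flow assignment:
  0 → 1: 6/6
  1 → 2: 6/20
  2 → 4: 6/18
  4 → 6: 6/20
  6 → 7: 6/7
  7 → 8: 6/14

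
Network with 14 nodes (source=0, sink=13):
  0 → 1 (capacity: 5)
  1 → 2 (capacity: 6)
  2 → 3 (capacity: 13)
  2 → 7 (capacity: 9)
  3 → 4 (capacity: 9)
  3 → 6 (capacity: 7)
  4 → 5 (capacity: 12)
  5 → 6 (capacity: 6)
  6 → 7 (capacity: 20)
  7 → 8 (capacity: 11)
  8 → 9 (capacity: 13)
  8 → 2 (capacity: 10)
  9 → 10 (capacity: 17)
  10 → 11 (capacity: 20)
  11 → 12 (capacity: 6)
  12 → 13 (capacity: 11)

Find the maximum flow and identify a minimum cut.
Max flow = 5, Min cut edges: (0,1)

Maximum flow: 5
Minimum cut: (0,1)
Partition: S = [0], T = [1, 2, 3, 4, 5, 6, 7, 8, 9, 10, 11, 12, 13]

Max-flow min-cut theorem verified: both equal 5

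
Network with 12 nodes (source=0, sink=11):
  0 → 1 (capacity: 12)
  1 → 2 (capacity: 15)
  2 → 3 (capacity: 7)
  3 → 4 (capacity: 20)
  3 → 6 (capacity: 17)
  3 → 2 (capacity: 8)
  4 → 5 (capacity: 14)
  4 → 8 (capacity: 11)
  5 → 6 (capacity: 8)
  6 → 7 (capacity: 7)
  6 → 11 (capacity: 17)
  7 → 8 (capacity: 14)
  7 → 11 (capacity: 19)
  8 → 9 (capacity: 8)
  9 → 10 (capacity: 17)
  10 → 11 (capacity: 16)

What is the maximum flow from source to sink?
Maximum flow = 7

Max flow: 7

Flow assignment:
  0 → 1: 7/12
  1 → 2: 7/15
  2 → 3: 7/7
  3 → 6: 7/17
  6 → 11: 7/17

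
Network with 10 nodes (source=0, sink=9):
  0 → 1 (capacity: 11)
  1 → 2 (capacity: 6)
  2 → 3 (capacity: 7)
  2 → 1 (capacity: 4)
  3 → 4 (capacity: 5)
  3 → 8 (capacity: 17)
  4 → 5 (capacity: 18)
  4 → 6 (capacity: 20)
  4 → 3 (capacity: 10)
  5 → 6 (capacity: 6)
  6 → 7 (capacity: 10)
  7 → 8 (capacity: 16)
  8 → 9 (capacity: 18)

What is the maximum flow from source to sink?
Maximum flow = 6

Max flow: 6

Flow assignment:
  0 → 1: 6/11
  1 → 2: 6/6
  2 → 3: 6/7
  3 → 8: 6/17
  8 → 9: 6/18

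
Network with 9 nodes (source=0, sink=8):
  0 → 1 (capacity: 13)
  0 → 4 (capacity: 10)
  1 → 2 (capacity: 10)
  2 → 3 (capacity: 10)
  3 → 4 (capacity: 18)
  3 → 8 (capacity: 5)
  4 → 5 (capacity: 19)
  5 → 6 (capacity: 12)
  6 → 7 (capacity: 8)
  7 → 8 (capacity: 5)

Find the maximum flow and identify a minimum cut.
Max flow = 10, Min cut edges: (3,8), (7,8)

Maximum flow: 10
Minimum cut: (3,8), (7,8)
Partition: S = [0, 1, 2, 3, 4, 5, 6, 7], T = [8]

Max-flow min-cut theorem verified: both equal 10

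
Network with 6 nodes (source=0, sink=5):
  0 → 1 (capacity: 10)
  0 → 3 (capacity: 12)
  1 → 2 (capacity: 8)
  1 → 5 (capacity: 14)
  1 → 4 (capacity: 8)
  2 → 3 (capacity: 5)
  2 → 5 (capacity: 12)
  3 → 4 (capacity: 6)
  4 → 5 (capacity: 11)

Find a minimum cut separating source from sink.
Min cut value = 16, edges: (0,1), (3,4)

Min cut value: 16
Partition: S = [0, 3], T = [1, 2, 4, 5]
Cut edges: (0,1), (3,4)

By max-flow min-cut theorem, max flow = min cut = 16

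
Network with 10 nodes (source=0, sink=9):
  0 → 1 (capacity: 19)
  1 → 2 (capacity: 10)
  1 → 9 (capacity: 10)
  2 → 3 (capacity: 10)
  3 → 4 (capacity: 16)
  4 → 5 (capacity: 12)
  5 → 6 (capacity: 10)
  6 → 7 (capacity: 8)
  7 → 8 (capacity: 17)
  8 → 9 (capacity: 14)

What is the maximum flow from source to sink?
Maximum flow = 18

Max flow: 18

Flow assignment:
  0 → 1: 18/19
  1 → 2: 8/10
  1 → 9: 10/10
  2 → 3: 8/10
  3 → 4: 8/16
  4 → 5: 8/12
  5 → 6: 8/10
  6 → 7: 8/8
  7 → 8: 8/17
  8 → 9: 8/14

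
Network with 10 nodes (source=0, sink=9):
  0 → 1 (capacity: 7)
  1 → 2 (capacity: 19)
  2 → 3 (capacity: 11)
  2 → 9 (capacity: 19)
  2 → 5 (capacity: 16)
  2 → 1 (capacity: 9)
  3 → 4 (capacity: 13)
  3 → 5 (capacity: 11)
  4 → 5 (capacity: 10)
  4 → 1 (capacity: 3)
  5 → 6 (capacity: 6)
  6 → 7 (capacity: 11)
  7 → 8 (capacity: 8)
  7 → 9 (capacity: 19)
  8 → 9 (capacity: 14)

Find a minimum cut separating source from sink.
Min cut value = 7, edges: (0,1)

Min cut value: 7
Partition: S = [0], T = [1, 2, 3, 4, 5, 6, 7, 8, 9]
Cut edges: (0,1)

By max-flow min-cut theorem, max flow = min cut = 7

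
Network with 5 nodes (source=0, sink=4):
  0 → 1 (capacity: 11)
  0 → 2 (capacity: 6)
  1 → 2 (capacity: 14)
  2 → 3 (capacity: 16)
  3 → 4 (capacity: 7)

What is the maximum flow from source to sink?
Maximum flow = 7

Max flow: 7

Flow assignment:
  0 → 1: 7/11
  1 → 2: 7/14
  2 → 3: 7/16
  3 → 4: 7/7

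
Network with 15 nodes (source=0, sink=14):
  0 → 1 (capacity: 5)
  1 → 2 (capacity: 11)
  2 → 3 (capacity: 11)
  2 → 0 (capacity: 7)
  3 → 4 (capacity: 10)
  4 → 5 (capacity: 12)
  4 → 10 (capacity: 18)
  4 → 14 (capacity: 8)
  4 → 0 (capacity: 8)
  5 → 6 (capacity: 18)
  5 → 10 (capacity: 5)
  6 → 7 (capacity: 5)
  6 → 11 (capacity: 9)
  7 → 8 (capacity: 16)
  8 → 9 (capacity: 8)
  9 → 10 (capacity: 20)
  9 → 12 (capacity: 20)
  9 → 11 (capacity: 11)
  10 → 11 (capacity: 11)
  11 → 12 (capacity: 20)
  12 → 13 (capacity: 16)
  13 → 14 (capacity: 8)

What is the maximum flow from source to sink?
Maximum flow = 5

Max flow: 5

Flow assignment:
  0 → 1: 5/5
  1 → 2: 5/11
  2 → 3: 5/11
  3 → 4: 5/10
  4 → 14: 5/8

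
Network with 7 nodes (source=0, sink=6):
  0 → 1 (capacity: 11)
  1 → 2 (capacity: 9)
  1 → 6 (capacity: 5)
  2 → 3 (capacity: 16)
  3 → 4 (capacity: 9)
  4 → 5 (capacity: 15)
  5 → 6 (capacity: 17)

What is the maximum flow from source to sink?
Maximum flow = 11

Max flow: 11

Flow assignment:
  0 → 1: 11/11
  1 → 2: 6/9
  1 → 6: 5/5
  2 → 3: 6/16
  3 → 4: 6/9
  4 → 5: 6/15
  5 → 6: 6/17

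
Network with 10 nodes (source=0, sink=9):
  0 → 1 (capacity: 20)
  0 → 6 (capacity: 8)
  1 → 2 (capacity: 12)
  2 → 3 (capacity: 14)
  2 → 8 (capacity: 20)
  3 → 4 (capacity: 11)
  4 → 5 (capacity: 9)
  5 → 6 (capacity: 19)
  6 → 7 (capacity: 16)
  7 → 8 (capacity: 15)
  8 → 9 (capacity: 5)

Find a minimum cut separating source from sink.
Min cut value = 5, edges: (8,9)

Min cut value: 5
Partition: S = [0, 1, 2, 3, 4, 5, 6, 7, 8], T = [9]
Cut edges: (8,9)

By max-flow min-cut theorem, max flow = min cut = 5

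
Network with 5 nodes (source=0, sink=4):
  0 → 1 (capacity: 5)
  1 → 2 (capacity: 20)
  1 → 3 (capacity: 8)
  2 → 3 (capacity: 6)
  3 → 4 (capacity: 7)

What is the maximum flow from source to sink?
Maximum flow = 5

Max flow: 5

Flow assignment:
  0 → 1: 5/5
  1 → 3: 5/8
  3 → 4: 5/7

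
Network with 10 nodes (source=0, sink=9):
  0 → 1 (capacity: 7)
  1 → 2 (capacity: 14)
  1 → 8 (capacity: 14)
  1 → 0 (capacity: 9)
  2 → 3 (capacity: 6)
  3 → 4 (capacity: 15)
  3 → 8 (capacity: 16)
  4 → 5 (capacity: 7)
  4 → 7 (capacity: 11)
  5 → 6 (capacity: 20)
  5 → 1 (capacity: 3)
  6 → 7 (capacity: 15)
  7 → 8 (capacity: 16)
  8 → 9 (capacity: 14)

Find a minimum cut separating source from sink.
Min cut value = 7, edges: (0,1)

Min cut value: 7
Partition: S = [0], T = [1, 2, 3, 4, 5, 6, 7, 8, 9]
Cut edges: (0,1)

By max-flow min-cut theorem, max flow = min cut = 7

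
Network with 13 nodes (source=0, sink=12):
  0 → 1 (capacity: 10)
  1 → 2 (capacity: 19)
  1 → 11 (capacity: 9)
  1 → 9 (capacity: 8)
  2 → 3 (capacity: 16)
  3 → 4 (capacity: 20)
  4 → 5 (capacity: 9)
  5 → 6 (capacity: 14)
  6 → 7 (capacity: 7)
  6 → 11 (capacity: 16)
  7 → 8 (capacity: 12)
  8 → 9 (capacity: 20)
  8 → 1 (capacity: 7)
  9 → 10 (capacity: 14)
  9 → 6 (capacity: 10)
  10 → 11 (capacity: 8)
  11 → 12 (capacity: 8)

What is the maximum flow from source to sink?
Maximum flow = 8

Max flow: 8

Flow assignment:
  0 → 1: 8/10
  1 → 11: 7/9
  1 → 9: 1/8
  9 → 10: 1/14
  10 → 11: 1/8
  11 → 12: 8/8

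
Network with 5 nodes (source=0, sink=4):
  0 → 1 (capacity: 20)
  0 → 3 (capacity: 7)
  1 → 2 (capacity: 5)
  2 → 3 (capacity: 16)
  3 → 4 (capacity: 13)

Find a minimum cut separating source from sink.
Min cut value = 12, edges: (0,3), (1,2)

Min cut value: 12
Partition: S = [0, 1], T = [2, 3, 4]
Cut edges: (0,3), (1,2)

By max-flow min-cut theorem, max flow = min cut = 12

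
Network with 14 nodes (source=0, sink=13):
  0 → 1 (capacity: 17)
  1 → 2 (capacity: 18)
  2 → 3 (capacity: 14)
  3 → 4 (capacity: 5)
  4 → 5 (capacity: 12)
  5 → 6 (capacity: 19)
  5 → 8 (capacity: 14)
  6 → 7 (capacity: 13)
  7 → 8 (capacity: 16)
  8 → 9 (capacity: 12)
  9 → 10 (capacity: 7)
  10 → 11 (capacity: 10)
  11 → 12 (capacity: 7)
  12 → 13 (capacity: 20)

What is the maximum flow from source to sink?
Maximum flow = 5

Max flow: 5

Flow assignment:
  0 → 1: 5/17
  1 → 2: 5/18
  2 → 3: 5/14
  3 → 4: 5/5
  4 → 5: 5/12
  5 → 8: 5/14
  8 → 9: 5/12
  9 → 10: 5/7
  10 → 11: 5/10
  11 → 12: 5/7
  12 → 13: 5/20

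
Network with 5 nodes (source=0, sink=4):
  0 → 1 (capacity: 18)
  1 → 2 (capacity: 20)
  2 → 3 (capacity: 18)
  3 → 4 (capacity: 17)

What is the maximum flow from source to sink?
Maximum flow = 17

Max flow: 17

Flow assignment:
  0 → 1: 17/18
  1 → 2: 17/20
  2 → 3: 17/18
  3 → 4: 17/17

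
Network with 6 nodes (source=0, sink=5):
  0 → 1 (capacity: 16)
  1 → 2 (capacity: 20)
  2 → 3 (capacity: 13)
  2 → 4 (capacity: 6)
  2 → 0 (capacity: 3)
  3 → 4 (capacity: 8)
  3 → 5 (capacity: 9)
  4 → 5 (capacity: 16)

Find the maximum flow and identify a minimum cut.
Max flow = 16, Min cut edges: (0,1)

Maximum flow: 16
Minimum cut: (0,1)
Partition: S = [0], T = [1, 2, 3, 4, 5]

Max-flow min-cut theorem verified: both equal 16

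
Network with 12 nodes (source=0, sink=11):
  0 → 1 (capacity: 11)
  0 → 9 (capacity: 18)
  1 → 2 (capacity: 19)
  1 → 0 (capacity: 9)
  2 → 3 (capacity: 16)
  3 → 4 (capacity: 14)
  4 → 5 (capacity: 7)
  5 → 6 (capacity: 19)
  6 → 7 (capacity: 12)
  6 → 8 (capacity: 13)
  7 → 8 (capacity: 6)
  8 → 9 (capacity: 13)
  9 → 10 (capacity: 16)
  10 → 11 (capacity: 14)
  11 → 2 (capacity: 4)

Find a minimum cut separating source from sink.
Min cut value = 14, edges: (10,11)

Min cut value: 14
Partition: S = [0, 1, 2, 3, 4, 5, 6, 7, 8, 9, 10], T = [11]
Cut edges: (10,11)

By max-flow min-cut theorem, max flow = min cut = 14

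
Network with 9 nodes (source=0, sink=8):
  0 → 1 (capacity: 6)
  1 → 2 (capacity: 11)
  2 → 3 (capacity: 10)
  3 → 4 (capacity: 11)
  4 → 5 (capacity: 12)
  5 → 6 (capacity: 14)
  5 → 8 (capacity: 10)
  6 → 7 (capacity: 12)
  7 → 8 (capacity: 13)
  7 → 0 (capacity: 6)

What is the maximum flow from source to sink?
Maximum flow = 6

Max flow: 6

Flow assignment:
  0 → 1: 6/6
  1 → 2: 6/11
  2 → 3: 6/10
  3 → 4: 6/11
  4 → 5: 6/12
  5 → 8: 6/10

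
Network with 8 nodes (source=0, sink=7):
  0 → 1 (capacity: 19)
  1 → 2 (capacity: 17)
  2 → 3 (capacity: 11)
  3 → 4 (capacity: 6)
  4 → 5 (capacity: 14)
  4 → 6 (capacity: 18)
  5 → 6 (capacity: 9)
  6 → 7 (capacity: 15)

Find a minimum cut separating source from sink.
Min cut value = 6, edges: (3,4)

Min cut value: 6
Partition: S = [0, 1, 2, 3], T = [4, 5, 6, 7]
Cut edges: (3,4)

By max-flow min-cut theorem, max flow = min cut = 6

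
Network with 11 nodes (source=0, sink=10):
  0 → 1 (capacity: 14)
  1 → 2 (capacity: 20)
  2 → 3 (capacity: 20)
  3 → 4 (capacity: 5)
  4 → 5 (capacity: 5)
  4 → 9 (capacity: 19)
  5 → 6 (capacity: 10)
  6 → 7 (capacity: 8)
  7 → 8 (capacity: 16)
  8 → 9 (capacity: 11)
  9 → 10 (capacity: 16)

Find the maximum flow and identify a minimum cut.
Max flow = 5, Min cut edges: (3,4)

Maximum flow: 5
Minimum cut: (3,4)
Partition: S = [0, 1, 2, 3], T = [4, 5, 6, 7, 8, 9, 10]

Max-flow min-cut theorem verified: both equal 5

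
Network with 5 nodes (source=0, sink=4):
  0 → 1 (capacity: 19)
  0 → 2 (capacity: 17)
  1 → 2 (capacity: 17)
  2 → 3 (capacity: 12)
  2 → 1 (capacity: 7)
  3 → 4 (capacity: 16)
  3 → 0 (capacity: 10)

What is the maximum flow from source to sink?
Maximum flow = 12

Max flow: 12

Flow assignment:
  0 → 1: 12/19
  1 → 2: 12/17
  2 → 3: 12/12
  3 → 4: 12/16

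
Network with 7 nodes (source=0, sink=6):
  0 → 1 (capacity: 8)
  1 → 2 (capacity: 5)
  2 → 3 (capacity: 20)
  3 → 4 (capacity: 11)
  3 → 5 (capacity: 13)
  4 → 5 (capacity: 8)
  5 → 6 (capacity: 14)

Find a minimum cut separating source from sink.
Min cut value = 5, edges: (1,2)

Min cut value: 5
Partition: S = [0, 1], T = [2, 3, 4, 5, 6]
Cut edges: (1,2)

By max-flow min-cut theorem, max flow = min cut = 5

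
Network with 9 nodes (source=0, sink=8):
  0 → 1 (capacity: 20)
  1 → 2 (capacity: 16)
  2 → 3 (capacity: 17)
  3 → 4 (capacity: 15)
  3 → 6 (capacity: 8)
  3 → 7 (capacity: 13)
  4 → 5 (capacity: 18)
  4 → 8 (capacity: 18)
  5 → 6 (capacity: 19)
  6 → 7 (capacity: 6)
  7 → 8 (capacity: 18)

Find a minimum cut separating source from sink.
Min cut value = 16, edges: (1,2)

Min cut value: 16
Partition: S = [0, 1], T = [2, 3, 4, 5, 6, 7, 8]
Cut edges: (1,2)

By max-flow min-cut theorem, max flow = min cut = 16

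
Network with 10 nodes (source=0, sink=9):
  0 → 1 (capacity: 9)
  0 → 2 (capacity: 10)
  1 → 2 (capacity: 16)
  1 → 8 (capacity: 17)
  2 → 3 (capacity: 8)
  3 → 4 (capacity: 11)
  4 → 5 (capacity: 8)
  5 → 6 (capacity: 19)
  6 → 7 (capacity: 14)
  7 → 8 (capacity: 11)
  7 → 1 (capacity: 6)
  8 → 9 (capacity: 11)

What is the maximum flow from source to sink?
Maximum flow = 11

Max flow: 11

Flow assignment:
  0 → 1: 3/9
  0 → 2: 8/10
  1 → 8: 3/17
  2 → 3: 8/8
  3 → 4: 8/11
  4 → 5: 8/8
  5 → 6: 8/19
  6 → 7: 8/14
  7 → 8: 8/11
  8 → 9: 11/11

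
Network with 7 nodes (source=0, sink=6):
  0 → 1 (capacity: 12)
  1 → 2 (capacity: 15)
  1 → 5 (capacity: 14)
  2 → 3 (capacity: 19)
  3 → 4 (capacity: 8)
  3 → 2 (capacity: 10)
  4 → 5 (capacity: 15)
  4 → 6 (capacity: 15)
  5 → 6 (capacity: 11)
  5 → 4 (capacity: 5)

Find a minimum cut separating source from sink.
Min cut value = 12, edges: (0,1)

Min cut value: 12
Partition: S = [0], T = [1, 2, 3, 4, 5, 6]
Cut edges: (0,1)

By max-flow min-cut theorem, max flow = min cut = 12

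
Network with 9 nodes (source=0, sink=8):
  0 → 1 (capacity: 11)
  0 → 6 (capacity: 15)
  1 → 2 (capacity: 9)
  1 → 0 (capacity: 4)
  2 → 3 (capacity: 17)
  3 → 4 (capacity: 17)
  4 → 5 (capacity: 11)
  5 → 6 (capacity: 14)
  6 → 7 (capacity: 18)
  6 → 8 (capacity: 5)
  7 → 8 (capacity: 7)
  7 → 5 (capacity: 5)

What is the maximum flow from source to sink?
Maximum flow = 12

Max flow: 12

Flow assignment:
  0 → 1: 9/11
  0 → 6: 3/15
  1 → 2: 9/9
  2 → 3: 9/17
  3 → 4: 9/17
  4 → 5: 9/11
  5 → 6: 9/14
  6 → 7: 7/18
  6 → 8: 5/5
  7 → 8: 7/7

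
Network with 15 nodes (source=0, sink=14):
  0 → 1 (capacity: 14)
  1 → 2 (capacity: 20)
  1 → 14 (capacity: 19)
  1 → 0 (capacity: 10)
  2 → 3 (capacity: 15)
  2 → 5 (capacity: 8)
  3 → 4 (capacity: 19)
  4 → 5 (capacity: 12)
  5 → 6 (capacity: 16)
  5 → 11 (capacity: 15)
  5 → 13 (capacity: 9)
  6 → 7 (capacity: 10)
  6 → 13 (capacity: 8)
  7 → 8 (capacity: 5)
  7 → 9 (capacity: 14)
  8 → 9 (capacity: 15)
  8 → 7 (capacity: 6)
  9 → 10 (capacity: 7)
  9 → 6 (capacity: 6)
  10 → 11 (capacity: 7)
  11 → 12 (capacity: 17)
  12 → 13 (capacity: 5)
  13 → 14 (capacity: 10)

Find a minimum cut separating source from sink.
Min cut value = 14, edges: (0,1)

Min cut value: 14
Partition: S = [0], T = [1, 2, 3, 4, 5, 6, 7, 8, 9, 10, 11, 12, 13, 14]
Cut edges: (0,1)

By max-flow min-cut theorem, max flow = min cut = 14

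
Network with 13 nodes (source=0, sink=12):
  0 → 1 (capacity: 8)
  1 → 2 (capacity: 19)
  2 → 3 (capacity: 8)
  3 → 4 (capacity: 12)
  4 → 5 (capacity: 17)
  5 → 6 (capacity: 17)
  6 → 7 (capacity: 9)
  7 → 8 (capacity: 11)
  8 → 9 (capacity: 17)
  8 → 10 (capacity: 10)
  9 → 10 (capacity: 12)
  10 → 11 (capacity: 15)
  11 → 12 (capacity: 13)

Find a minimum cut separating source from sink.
Min cut value = 8, edges: (2,3)

Min cut value: 8
Partition: S = [0, 1, 2], T = [3, 4, 5, 6, 7, 8, 9, 10, 11, 12]
Cut edges: (2,3)

By max-flow min-cut theorem, max flow = min cut = 8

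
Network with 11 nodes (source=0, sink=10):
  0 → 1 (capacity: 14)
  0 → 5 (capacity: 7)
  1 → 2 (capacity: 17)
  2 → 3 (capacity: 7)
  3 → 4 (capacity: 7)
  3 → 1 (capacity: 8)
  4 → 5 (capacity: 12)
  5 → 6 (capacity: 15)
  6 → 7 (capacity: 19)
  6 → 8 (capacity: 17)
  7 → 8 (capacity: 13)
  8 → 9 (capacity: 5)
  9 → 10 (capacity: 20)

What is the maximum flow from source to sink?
Maximum flow = 5

Max flow: 5

Flow assignment:
  0 → 1: 5/14
  1 → 2: 7/17
  2 → 3: 7/7
  3 → 4: 5/7
  3 → 1: 2/8
  4 → 5: 5/12
  5 → 6: 5/15
  6 → 8: 5/17
  8 → 9: 5/5
  9 → 10: 5/20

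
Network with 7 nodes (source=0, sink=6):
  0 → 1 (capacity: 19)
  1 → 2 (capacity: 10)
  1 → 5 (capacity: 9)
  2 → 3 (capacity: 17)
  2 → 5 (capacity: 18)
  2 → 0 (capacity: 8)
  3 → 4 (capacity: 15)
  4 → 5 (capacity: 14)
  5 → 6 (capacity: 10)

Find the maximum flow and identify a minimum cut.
Max flow = 10, Min cut edges: (5,6)

Maximum flow: 10
Minimum cut: (5,6)
Partition: S = [0, 1, 2, 3, 4, 5], T = [6]

Max-flow min-cut theorem verified: both equal 10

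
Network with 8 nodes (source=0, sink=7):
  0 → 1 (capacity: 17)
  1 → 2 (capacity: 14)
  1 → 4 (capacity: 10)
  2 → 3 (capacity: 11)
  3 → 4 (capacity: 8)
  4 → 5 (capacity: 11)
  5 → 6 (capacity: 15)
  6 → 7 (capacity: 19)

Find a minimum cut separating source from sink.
Min cut value = 11, edges: (4,5)

Min cut value: 11
Partition: S = [0, 1, 2, 3, 4], T = [5, 6, 7]
Cut edges: (4,5)

By max-flow min-cut theorem, max flow = min cut = 11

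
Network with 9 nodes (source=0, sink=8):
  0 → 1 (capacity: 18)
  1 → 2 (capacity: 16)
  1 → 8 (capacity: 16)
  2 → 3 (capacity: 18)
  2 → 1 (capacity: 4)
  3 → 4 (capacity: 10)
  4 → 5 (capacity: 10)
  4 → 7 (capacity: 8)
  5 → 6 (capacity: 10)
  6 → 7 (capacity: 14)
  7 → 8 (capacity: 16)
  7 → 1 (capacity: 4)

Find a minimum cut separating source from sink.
Min cut value = 18, edges: (0,1)

Min cut value: 18
Partition: S = [0], T = [1, 2, 3, 4, 5, 6, 7, 8]
Cut edges: (0,1)

By max-flow min-cut theorem, max flow = min cut = 18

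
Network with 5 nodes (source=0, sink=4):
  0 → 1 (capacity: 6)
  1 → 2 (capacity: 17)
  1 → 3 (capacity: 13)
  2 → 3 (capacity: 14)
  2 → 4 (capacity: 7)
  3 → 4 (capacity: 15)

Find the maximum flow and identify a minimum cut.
Max flow = 6, Min cut edges: (0,1)

Maximum flow: 6
Minimum cut: (0,1)
Partition: S = [0], T = [1, 2, 3, 4]

Max-flow min-cut theorem verified: both equal 6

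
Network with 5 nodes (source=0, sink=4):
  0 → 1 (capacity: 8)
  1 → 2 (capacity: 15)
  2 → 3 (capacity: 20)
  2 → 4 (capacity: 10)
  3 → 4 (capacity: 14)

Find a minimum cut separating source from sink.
Min cut value = 8, edges: (0,1)

Min cut value: 8
Partition: S = [0], T = [1, 2, 3, 4]
Cut edges: (0,1)

By max-flow min-cut theorem, max flow = min cut = 8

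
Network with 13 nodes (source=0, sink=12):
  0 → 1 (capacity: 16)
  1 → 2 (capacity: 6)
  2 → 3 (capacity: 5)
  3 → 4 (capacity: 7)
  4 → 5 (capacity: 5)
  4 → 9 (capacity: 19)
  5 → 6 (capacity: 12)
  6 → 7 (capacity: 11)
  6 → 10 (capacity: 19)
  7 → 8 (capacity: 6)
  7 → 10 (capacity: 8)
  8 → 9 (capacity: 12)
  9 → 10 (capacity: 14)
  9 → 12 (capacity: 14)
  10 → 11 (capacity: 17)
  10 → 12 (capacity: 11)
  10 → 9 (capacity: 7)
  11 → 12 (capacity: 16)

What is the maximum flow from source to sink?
Maximum flow = 5

Max flow: 5

Flow assignment:
  0 → 1: 5/16
  1 → 2: 5/6
  2 → 3: 5/5
  3 → 4: 5/7
  4 → 9: 5/19
  9 → 12: 5/14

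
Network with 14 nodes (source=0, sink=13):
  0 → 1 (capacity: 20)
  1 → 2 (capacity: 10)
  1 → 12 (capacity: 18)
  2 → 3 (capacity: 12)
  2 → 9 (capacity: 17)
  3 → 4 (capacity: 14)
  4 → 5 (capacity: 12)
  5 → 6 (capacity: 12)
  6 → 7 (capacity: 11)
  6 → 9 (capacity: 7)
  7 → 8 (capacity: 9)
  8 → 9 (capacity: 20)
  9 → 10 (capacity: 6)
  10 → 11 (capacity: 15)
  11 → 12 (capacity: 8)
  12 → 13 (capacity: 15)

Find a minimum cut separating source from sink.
Min cut value = 15, edges: (12,13)

Min cut value: 15
Partition: S = [0, 1, 2, 3, 4, 5, 6, 7, 8, 9, 10, 11, 12], T = [13]
Cut edges: (12,13)

By max-flow min-cut theorem, max flow = min cut = 15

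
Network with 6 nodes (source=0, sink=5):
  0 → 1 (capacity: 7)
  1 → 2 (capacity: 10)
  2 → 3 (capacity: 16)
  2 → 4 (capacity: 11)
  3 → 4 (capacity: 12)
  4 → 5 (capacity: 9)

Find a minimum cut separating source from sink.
Min cut value = 7, edges: (0,1)

Min cut value: 7
Partition: S = [0], T = [1, 2, 3, 4, 5]
Cut edges: (0,1)

By max-flow min-cut theorem, max flow = min cut = 7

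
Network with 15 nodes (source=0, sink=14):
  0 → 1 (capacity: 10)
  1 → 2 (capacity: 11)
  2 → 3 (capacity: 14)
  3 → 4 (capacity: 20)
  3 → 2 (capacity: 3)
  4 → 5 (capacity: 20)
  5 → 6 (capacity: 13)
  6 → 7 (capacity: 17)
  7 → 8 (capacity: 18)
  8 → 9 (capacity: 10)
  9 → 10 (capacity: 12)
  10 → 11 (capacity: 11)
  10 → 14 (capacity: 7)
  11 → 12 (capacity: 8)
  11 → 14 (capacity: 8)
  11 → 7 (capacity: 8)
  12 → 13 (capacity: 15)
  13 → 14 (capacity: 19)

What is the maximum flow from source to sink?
Maximum flow = 10

Max flow: 10

Flow assignment:
  0 → 1: 10/10
  1 → 2: 10/11
  2 → 3: 10/14
  3 → 4: 10/20
  4 → 5: 10/20
  5 → 6: 10/13
  6 → 7: 10/17
  7 → 8: 10/18
  8 → 9: 10/10
  9 → 10: 10/12
  10 → 11: 3/11
  10 → 14: 7/7
  11 → 14: 3/8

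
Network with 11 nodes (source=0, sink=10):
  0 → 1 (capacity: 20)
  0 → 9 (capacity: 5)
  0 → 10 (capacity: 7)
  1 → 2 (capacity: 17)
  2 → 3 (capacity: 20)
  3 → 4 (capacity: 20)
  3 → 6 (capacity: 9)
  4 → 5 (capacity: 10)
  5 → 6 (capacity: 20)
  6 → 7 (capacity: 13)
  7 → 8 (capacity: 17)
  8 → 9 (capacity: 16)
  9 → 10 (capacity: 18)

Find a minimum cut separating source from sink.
Min cut value = 25, edges: (0,10), (9,10)

Min cut value: 25
Partition: S = [0, 1, 2, 3, 4, 5, 6, 7, 8, 9], T = [10]
Cut edges: (0,10), (9,10)

By max-flow min-cut theorem, max flow = min cut = 25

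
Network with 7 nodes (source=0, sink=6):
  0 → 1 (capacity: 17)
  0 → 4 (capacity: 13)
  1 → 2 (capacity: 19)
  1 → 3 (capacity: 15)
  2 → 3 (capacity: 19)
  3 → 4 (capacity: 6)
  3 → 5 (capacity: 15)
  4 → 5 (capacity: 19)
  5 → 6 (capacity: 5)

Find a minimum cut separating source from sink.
Min cut value = 5, edges: (5,6)

Min cut value: 5
Partition: S = [0, 1, 2, 3, 4, 5], T = [6]
Cut edges: (5,6)

By max-flow min-cut theorem, max flow = min cut = 5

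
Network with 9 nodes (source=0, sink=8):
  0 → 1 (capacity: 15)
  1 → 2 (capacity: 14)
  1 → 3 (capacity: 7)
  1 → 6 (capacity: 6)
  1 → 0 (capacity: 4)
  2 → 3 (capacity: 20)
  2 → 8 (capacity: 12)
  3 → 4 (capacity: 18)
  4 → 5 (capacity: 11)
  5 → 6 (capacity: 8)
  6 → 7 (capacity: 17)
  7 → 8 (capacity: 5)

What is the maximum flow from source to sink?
Maximum flow = 15

Max flow: 15

Flow assignment:
  0 → 1: 15/15
  1 → 2: 12/14
  1 → 6: 3/6
  2 → 8: 12/12
  6 → 7: 3/17
  7 → 8: 3/5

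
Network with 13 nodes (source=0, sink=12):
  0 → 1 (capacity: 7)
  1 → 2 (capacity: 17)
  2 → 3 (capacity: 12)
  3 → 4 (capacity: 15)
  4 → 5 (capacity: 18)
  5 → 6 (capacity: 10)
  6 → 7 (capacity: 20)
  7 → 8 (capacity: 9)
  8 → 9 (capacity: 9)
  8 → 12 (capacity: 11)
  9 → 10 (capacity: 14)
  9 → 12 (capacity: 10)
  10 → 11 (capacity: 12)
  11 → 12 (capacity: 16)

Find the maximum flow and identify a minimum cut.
Max flow = 7, Min cut edges: (0,1)

Maximum flow: 7
Minimum cut: (0,1)
Partition: S = [0], T = [1, 2, 3, 4, 5, 6, 7, 8, 9, 10, 11, 12]

Max-flow min-cut theorem verified: both equal 7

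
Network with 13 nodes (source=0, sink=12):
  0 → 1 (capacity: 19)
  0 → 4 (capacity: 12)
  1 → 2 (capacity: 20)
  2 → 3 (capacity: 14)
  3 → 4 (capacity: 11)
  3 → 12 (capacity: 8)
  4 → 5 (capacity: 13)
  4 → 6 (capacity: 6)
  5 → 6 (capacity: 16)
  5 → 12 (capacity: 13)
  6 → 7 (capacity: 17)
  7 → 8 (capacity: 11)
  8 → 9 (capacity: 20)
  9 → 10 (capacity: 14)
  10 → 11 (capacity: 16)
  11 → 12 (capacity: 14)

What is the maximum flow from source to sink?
Maximum flow = 26

Max flow: 26

Flow assignment:
  0 → 1: 14/19
  0 → 4: 12/12
  1 → 2: 14/20
  2 → 3: 14/14
  3 → 4: 6/11
  3 → 12: 8/8
  4 → 5: 13/13
  4 → 6: 5/6
  5 → 12: 13/13
  6 → 7: 5/17
  7 → 8: 5/11
  8 → 9: 5/20
  9 → 10: 5/14
  10 → 11: 5/16
  11 → 12: 5/14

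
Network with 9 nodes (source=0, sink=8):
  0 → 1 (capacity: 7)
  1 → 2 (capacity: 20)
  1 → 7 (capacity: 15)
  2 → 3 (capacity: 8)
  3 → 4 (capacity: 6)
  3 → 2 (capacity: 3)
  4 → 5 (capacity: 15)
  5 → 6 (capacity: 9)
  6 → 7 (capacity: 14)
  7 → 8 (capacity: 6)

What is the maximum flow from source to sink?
Maximum flow = 6

Max flow: 6

Flow assignment:
  0 → 1: 6/7
  1 → 7: 6/15
  7 → 8: 6/6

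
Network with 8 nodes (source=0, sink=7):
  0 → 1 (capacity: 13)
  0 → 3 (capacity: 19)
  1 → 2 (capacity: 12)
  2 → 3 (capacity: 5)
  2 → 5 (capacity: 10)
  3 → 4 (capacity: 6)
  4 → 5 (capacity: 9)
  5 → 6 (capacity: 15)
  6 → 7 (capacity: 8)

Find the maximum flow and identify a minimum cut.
Max flow = 8, Min cut edges: (6,7)

Maximum flow: 8
Minimum cut: (6,7)
Partition: S = [0, 1, 2, 3, 4, 5, 6], T = [7]

Max-flow min-cut theorem verified: both equal 8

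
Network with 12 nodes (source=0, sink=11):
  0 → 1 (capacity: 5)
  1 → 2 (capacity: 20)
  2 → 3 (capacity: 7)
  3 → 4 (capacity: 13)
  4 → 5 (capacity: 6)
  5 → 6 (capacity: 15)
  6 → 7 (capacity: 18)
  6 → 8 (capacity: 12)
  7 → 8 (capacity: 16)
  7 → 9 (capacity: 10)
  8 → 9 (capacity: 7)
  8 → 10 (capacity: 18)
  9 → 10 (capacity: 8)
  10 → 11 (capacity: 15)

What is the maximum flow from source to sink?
Maximum flow = 5

Max flow: 5

Flow assignment:
  0 → 1: 5/5
  1 → 2: 5/20
  2 → 3: 5/7
  3 → 4: 5/13
  4 → 5: 5/6
  5 → 6: 5/15
  6 → 8: 5/12
  8 → 10: 5/18
  10 → 11: 5/15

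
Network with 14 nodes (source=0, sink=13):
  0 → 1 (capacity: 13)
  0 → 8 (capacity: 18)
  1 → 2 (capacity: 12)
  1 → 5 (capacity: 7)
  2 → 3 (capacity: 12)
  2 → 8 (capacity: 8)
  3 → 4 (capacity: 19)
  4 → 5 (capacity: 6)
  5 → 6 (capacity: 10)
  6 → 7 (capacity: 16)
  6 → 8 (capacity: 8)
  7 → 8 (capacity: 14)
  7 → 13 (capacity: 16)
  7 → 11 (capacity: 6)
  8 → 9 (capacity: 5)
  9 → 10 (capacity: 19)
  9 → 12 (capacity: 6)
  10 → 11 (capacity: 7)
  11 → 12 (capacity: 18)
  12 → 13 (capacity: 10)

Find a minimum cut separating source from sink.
Min cut value = 15, edges: (5,6), (8,9)

Min cut value: 15
Partition: S = [0, 1, 2, 3, 4, 5, 8], T = [6, 7, 9, 10, 11, 12, 13]
Cut edges: (5,6), (8,9)

By max-flow min-cut theorem, max flow = min cut = 15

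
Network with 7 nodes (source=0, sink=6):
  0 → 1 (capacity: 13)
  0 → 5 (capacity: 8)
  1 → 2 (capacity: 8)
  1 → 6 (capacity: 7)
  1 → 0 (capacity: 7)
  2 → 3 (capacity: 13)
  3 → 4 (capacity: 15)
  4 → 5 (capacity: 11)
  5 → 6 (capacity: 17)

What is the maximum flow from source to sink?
Maximum flow = 21

Max flow: 21

Flow assignment:
  0 → 1: 13/13
  0 → 5: 8/8
  1 → 2: 6/8
  1 → 6: 7/7
  2 → 3: 6/13
  3 → 4: 6/15
  4 → 5: 6/11
  5 → 6: 14/17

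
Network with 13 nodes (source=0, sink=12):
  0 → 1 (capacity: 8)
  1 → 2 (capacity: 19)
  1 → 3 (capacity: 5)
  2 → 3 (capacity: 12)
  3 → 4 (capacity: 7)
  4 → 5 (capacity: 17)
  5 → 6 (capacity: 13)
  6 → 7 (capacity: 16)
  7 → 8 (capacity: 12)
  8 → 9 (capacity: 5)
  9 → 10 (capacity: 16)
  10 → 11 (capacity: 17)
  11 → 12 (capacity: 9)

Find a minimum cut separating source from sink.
Min cut value = 5, edges: (8,9)

Min cut value: 5
Partition: S = [0, 1, 2, 3, 4, 5, 6, 7, 8], T = [9, 10, 11, 12]
Cut edges: (8,9)

By max-flow min-cut theorem, max flow = min cut = 5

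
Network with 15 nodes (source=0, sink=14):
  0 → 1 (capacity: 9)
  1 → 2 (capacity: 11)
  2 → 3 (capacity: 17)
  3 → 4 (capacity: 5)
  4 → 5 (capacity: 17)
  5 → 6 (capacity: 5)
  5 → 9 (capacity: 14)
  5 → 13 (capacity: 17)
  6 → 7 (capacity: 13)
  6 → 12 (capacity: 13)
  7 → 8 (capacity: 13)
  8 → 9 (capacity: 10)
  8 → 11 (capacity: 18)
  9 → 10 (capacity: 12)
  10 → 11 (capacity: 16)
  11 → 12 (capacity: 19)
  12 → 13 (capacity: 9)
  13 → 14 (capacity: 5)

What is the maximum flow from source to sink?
Maximum flow = 5

Max flow: 5

Flow assignment:
  0 → 1: 5/9
  1 → 2: 5/11
  2 → 3: 5/17
  3 → 4: 5/5
  4 → 5: 5/17
  5 → 13: 5/17
  13 → 14: 5/5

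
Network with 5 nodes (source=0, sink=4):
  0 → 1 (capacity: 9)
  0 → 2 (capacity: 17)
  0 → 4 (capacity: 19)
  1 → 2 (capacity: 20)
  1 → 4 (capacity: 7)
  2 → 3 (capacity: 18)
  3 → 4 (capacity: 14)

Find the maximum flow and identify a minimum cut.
Max flow = 40, Min cut edges: (0,4), (1,4), (3,4)

Maximum flow: 40
Minimum cut: (0,4), (1,4), (3,4)
Partition: S = [0, 1, 2, 3], T = [4]

Max-flow min-cut theorem verified: both equal 40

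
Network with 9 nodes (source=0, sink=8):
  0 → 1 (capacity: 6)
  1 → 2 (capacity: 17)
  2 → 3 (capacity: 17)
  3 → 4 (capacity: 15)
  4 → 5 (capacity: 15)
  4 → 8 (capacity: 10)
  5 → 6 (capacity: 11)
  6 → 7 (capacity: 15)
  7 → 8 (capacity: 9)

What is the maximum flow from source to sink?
Maximum flow = 6

Max flow: 6

Flow assignment:
  0 → 1: 6/6
  1 → 2: 6/17
  2 → 3: 6/17
  3 → 4: 6/15
  4 → 8: 6/10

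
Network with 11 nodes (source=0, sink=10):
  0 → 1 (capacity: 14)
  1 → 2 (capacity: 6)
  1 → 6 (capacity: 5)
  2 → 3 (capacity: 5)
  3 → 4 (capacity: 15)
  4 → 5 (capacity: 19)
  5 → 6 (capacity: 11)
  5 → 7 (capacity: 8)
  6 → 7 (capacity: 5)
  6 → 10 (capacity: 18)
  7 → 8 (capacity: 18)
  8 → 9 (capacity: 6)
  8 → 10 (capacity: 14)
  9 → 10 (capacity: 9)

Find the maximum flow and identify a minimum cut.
Max flow = 10, Min cut edges: (1,6), (2,3)

Maximum flow: 10
Minimum cut: (1,6), (2,3)
Partition: S = [0, 1, 2], T = [3, 4, 5, 6, 7, 8, 9, 10]

Max-flow min-cut theorem verified: both equal 10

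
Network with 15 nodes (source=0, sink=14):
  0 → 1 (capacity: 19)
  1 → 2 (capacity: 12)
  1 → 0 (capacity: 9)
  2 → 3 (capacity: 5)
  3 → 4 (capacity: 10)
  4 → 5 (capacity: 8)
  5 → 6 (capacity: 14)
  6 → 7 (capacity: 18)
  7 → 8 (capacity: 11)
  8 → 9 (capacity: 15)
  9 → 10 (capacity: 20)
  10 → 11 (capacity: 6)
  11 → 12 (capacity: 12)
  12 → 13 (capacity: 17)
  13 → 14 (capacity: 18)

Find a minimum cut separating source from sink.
Min cut value = 5, edges: (2,3)

Min cut value: 5
Partition: S = [0, 1, 2], T = [3, 4, 5, 6, 7, 8, 9, 10, 11, 12, 13, 14]
Cut edges: (2,3)

By max-flow min-cut theorem, max flow = min cut = 5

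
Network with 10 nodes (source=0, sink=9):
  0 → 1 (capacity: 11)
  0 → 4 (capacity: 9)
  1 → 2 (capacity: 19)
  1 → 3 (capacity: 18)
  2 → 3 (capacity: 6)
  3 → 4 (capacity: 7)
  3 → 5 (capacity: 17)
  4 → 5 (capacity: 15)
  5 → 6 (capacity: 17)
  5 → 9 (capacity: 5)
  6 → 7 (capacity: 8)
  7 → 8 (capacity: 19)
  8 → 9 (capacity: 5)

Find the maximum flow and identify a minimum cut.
Max flow = 10, Min cut edges: (5,9), (8,9)

Maximum flow: 10
Minimum cut: (5,9), (8,9)
Partition: S = [0, 1, 2, 3, 4, 5, 6, 7, 8], T = [9]

Max-flow min-cut theorem verified: both equal 10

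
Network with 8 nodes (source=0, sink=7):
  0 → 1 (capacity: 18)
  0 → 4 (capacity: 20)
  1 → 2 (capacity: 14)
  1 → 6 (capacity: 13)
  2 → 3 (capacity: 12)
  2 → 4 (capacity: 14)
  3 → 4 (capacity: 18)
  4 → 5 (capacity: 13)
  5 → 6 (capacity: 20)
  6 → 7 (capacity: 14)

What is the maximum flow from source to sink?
Maximum flow = 14

Max flow: 14

Flow assignment:
  0 → 1: 13/18
  0 → 4: 1/20
  1 → 6: 13/13
  4 → 5: 1/13
  5 → 6: 1/20
  6 → 7: 14/14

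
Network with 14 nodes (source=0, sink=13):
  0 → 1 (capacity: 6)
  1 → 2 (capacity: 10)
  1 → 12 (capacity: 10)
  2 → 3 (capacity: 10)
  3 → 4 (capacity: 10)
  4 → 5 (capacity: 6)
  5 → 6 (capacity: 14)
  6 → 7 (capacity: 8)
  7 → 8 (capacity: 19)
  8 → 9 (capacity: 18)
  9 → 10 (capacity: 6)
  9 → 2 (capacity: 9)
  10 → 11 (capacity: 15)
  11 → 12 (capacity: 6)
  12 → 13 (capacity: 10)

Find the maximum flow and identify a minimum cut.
Max flow = 6, Min cut edges: (0,1)

Maximum flow: 6
Minimum cut: (0,1)
Partition: S = [0], T = [1, 2, 3, 4, 5, 6, 7, 8, 9, 10, 11, 12, 13]

Max-flow min-cut theorem verified: both equal 6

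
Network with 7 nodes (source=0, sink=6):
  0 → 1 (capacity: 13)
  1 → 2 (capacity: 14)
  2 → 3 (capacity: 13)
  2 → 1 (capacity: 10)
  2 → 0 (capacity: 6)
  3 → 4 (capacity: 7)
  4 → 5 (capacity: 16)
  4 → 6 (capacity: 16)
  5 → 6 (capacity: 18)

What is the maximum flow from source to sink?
Maximum flow = 7

Max flow: 7

Flow assignment:
  0 → 1: 13/13
  1 → 2: 13/14
  2 → 3: 7/13
  2 → 0: 6/6
  3 → 4: 7/7
  4 → 6: 7/16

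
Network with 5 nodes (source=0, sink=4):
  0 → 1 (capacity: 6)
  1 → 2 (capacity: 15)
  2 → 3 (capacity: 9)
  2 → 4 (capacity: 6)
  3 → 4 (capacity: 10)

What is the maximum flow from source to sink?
Maximum flow = 6

Max flow: 6

Flow assignment:
  0 → 1: 6/6
  1 → 2: 6/15
  2 → 4: 6/6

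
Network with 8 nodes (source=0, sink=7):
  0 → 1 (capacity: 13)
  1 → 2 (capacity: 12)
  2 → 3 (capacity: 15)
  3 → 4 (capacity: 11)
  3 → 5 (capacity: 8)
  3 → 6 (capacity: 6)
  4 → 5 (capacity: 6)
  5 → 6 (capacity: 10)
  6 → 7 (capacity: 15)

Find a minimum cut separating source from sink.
Min cut value = 12, edges: (1,2)

Min cut value: 12
Partition: S = [0, 1], T = [2, 3, 4, 5, 6, 7]
Cut edges: (1,2)

By max-flow min-cut theorem, max flow = min cut = 12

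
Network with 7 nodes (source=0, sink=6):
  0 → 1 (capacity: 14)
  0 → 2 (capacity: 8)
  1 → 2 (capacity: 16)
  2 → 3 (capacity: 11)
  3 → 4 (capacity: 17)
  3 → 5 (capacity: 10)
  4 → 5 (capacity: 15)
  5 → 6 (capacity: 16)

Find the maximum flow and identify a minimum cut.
Max flow = 11, Min cut edges: (2,3)

Maximum flow: 11
Minimum cut: (2,3)
Partition: S = [0, 1, 2], T = [3, 4, 5, 6]

Max-flow min-cut theorem verified: both equal 11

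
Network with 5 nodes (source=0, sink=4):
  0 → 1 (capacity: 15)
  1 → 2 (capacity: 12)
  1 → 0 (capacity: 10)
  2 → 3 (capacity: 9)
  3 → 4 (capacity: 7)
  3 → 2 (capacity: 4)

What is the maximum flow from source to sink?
Maximum flow = 7

Max flow: 7

Flow assignment:
  0 → 1: 7/15
  1 → 2: 7/12
  2 → 3: 7/9
  3 → 4: 7/7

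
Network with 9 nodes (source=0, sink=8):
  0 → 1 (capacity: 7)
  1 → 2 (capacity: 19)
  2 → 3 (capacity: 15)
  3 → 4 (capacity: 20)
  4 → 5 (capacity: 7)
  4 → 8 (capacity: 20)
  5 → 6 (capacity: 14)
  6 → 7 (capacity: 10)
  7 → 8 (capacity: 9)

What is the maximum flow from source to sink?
Maximum flow = 7

Max flow: 7

Flow assignment:
  0 → 1: 7/7
  1 → 2: 7/19
  2 → 3: 7/15
  3 → 4: 7/20
  4 → 8: 7/20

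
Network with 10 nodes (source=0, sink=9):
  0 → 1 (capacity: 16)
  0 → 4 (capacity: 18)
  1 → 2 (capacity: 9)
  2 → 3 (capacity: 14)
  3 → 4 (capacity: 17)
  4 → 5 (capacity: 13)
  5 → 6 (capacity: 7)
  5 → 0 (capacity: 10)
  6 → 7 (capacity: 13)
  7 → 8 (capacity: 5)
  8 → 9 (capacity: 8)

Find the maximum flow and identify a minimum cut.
Max flow = 5, Min cut edges: (7,8)

Maximum flow: 5
Minimum cut: (7,8)
Partition: S = [0, 1, 2, 3, 4, 5, 6, 7], T = [8, 9]

Max-flow min-cut theorem verified: both equal 5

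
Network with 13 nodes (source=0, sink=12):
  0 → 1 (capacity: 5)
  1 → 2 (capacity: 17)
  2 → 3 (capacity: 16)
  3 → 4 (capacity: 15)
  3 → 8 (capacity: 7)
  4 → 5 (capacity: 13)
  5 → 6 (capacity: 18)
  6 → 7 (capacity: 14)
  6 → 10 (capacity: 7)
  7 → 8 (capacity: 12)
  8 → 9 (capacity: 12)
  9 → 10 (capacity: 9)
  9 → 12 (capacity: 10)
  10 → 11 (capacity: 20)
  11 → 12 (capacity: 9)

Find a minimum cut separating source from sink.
Min cut value = 5, edges: (0,1)

Min cut value: 5
Partition: S = [0], T = [1, 2, 3, 4, 5, 6, 7, 8, 9, 10, 11, 12]
Cut edges: (0,1)

By max-flow min-cut theorem, max flow = min cut = 5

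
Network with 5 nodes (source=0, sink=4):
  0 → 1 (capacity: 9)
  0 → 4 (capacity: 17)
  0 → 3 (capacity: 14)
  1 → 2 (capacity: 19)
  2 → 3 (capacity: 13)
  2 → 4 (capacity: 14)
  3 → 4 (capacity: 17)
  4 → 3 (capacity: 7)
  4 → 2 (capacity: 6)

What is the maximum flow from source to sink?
Maximum flow = 40

Max flow: 40

Flow assignment:
  0 → 1: 9/9
  0 → 4: 17/17
  0 → 3: 14/14
  1 → 2: 9/19
  2 → 4: 9/14
  3 → 4: 14/17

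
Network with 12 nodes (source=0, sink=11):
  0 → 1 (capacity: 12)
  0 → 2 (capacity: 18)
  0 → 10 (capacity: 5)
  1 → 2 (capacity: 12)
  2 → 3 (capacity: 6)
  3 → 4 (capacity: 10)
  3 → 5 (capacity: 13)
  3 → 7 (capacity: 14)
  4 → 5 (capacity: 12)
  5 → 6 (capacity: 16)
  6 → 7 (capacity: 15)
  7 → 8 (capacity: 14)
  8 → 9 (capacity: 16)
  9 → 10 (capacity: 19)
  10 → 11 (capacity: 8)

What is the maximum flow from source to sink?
Maximum flow = 8

Max flow: 8

Flow assignment:
  0 → 2: 6/18
  0 → 10: 2/5
  2 → 3: 6/6
  3 → 7: 6/14
  7 → 8: 6/14
  8 → 9: 6/16
  9 → 10: 6/19
  10 → 11: 8/8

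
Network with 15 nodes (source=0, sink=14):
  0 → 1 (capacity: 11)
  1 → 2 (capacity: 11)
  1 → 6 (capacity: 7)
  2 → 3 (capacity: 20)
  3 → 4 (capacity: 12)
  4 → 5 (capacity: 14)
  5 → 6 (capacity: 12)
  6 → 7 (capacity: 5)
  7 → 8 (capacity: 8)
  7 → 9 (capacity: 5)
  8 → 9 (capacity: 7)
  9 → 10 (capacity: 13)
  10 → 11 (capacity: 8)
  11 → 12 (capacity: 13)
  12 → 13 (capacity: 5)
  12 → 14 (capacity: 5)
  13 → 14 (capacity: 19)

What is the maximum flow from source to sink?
Maximum flow = 5

Max flow: 5

Flow assignment:
  0 → 1: 5/11
  1 → 2: 4/11
  1 → 6: 1/7
  2 → 3: 4/20
  3 → 4: 4/12
  4 → 5: 4/14
  5 → 6: 4/12
  6 → 7: 5/5
  7 → 9: 5/5
  9 → 10: 5/13
  10 → 11: 5/8
  11 → 12: 5/13
  12 → 14: 5/5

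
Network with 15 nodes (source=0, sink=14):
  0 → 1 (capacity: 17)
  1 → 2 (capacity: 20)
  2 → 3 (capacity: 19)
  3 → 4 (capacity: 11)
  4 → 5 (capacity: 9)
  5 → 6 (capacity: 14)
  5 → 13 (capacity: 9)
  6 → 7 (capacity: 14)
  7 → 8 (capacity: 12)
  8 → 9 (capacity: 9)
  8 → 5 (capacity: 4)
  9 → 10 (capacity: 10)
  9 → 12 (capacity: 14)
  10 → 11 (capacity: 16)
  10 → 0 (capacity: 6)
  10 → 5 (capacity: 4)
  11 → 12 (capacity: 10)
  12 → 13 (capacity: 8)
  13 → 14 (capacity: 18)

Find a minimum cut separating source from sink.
Min cut value = 9, edges: (4,5)

Min cut value: 9
Partition: S = [0, 1, 2, 3, 4], T = [5, 6, 7, 8, 9, 10, 11, 12, 13, 14]
Cut edges: (4,5)

By max-flow min-cut theorem, max flow = min cut = 9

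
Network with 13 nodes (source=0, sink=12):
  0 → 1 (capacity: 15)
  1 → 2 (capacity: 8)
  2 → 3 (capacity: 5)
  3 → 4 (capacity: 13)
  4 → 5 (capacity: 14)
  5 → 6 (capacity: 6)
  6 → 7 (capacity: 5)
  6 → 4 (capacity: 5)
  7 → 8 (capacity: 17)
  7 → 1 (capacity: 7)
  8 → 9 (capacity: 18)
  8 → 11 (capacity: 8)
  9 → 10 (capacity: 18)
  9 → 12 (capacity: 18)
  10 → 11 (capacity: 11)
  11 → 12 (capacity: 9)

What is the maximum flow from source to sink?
Maximum flow = 5

Max flow: 5

Flow assignment:
  0 → 1: 5/15
  1 → 2: 5/8
  2 → 3: 5/5
  3 → 4: 5/13
  4 → 5: 5/14
  5 → 6: 5/6
  6 → 7: 5/5
  7 → 8: 5/17
  8 → 9: 5/18
  9 → 12: 5/18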